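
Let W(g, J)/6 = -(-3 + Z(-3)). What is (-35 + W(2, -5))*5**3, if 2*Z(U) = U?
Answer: -1000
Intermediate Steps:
Z(U) = U/2
W(g, J) = 27 (W(g, J) = 6*(-(-3 + (1/2)*(-3))) = 6*(-(-3 - 3/2)) = 6*(-1*(-9/2)) = 6*(9/2) = 27)
(-35 + W(2, -5))*5**3 = (-35 + 27)*5**3 = -8*125 = -1000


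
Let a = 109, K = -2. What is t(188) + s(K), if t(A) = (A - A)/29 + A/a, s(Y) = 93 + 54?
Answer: 16211/109 ≈ 148.72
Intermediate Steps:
s(Y) = 147
t(A) = A/109 (t(A) = (A - A)/29 + A/109 = 0*(1/29) + A*(1/109) = 0 + A/109 = A/109)
t(188) + s(K) = (1/109)*188 + 147 = 188/109 + 147 = 16211/109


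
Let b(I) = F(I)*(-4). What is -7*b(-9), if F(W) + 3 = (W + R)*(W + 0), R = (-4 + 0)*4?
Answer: 6216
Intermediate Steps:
R = -16 (R = -4*4 = -16)
F(W) = -3 + W*(-16 + W) (F(W) = -3 + (W - 16)*(W + 0) = -3 + (-16 + W)*W = -3 + W*(-16 + W))
b(I) = 12 - 4*I² + 64*I (b(I) = (-3 + I² - 16*I)*(-4) = 12 - 4*I² + 64*I)
-7*b(-9) = -7*(12 - 4*(-9)² + 64*(-9)) = -7*(12 - 4*81 - 576) = -7*(12 - 324 - 576) = -7*(-888) = 6216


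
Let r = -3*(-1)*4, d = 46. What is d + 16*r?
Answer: 238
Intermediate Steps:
r = 12 (r = 3*4 = 12)
d + 16*r = 46 + 16*12 = 46 + 192 = 238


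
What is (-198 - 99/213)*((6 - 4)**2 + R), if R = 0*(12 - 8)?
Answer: -56364/71 ≈ -793.86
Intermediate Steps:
R = 0 (R = 0*4 = 0)
(-198 - 99/213)*((6 - 4)**2 + R) = (-198 - 99/213)*((6 - 4)**2 + 0) = (-198 - 99*1/213)*(2**2 + 0) = (-198 - 33/71)*(4 + 0) = -14091/71*4 = -56364/71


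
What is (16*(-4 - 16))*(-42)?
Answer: 13440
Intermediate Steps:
(16*(-4 - 16))*(-42) = (16*(-20))*(-42) = -320*(-42) = 13440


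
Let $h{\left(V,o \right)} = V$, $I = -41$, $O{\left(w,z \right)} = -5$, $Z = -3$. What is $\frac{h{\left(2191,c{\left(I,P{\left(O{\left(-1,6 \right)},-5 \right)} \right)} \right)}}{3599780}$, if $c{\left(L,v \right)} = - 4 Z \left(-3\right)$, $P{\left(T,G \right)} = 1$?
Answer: $\frac{2191}{3599780} \approx 0.00060865$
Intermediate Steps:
$c{\left(L,v \right)} = -36$ ($c{\left(L,v \right)} = \left(-4\right) \left(-3\right) \left(-3\right) = 12 \left(-3\right) = -36$)
$\frac{h{\left(2191,c{\left(I,P{\left(O{\left(-1,6 \right)},-5 \right)} \right)} \right)}}{3599780} = \frac{2191}{3599780}$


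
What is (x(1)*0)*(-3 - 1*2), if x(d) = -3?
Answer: 0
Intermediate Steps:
(x(1)*0)*(-3 - 1*2) = (-3*0)*(-3 - 1*2) = 0*(-3 - 2) = 0*(-5) = 0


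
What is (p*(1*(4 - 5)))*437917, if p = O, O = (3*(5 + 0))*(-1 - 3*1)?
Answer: 26275020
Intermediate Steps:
O = -60 (O = (3*5)*(-1 - 3) = 15*(-4) = -60)
p = -60
(p*(1*(4 - 5)))*437917 = -60*(4 - 5)*437917 = -60*(-1)*437917 = 60*437917 = 26275020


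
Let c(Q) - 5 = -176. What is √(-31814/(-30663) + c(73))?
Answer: I*√17755781513/10221 ≈ 13.037*I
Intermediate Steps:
c(Q) = -171 (c(Q) = 5 - 176 = -171)
√(-31814/(-30663) + c(73)) = √(-31814/(-30663) - 171) = √(-31814*(-1/30663) - 171) = √(31814/30663 - 171) = √(-5211559/30663) = I*√17755781513/10221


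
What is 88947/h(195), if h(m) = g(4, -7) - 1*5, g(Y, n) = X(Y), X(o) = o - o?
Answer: -88947/5 ≈ -17789.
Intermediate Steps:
X(o) = 0
g(Y, n) = 0
h(m) = -5 (h(m) = 0 - 1*5 = 0 - 5 = -5)
88947/h(195) = 88947/(-5) = 88947*(-1/5) = -88947/5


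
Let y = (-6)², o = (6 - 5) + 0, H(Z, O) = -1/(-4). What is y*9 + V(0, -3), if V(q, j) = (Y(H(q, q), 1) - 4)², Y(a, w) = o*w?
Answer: 333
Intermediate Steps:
H(Z, O) = ¼ (H(Z, O) = -1*(-¼) = ¼)
o = 1 (o = 1 + 0 = 1)
Y(a, w) = w (Y(a, w) = 1*w = w)
y = 36
V(q, j) = 9 (V(q, j) = (1 - 4)² = (-3)² = 9)
y*9 + V(0, -3) = 36*9 + 9 = 324 + 9 = 333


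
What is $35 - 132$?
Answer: $-97$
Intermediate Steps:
$35 - 132 = -97$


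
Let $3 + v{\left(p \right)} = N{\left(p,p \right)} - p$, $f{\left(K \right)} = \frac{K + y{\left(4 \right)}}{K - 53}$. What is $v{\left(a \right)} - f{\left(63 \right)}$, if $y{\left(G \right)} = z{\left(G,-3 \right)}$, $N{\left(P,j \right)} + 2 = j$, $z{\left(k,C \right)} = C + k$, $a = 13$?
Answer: $- \frac{57}{5} \approx -11.4$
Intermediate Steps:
$N{\left(P,j \right)} = -2 + j$
$y{\left(G \right)} = -3 + G$
$f{\left(K \right)} = \frac{1 + K}{-53 + K}$ ($f{\left(K \right)} = \frac{K + \left(-3 + 4\right)}{K - 53} = \frac{K + 1}{-53 + K} = \frac{1 + K}{-53 + K}$)
$v{\left(p \right)} = -5$ ($v{\left(p \right)} = -3 + \left(\left(-2 + p\right) - p\right) = -3 - 2 = -5$)
$v{\left(a \right)} - f{\left(63 \right)} = -5 - \frac{1 + 63}{-53 + 63} = -5 - \frac{1}{10} \cdot 64 = -5 - \frac{32}{5} = - \frac{57}{5}$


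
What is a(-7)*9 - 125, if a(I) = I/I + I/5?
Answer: -643/5 ≈ -128.60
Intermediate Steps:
a(I) = 1 + I/5 (a(I) = 1 + I*(⅕) = 1 + I/5)
a(-7)*9 - 125 = (1 + (⅕)*(-7))*9 - 125 = (1 - 7/5)*9 - 125 = -⅖*9 - 125 = -18/5 - 125 = -643/5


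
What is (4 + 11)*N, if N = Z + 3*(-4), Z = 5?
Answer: -105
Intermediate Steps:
N = -7 (N = 5 + 3*(-4) = 5 - 12 = -7)
(4 + 11)*N = (4 + 11)*(-7) = 15*(-7) = -105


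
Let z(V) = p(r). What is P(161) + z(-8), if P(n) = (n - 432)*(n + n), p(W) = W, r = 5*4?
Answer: -87242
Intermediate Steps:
r = 20
z(V) = 20
P(n) = 2*n*(-432 + n) (P(n) = (-432 + n)*(2*n) = 2*n*(-432 + n))
P(161) + z(-8) = 2*161*(-432 + 161) + 20 = 2*161*(-271) + 20 = -87262 + 20 = -87242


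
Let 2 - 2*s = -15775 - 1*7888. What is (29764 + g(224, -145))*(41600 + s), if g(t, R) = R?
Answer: 3165234435/2 ≈ 1.5826e+9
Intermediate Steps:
s = 23665/2 (s = 1 - (-15775 - 1*7888)/2 = 1 - (-15775 - 7888)/2 = 1 - ½*(-23663) = 1 + 23663/2 = 23665/2 ≈ 11833.)
(29764 + g(224, -145))*(41600 + s) = (29764 - 145)*(41600 + 23665/2) = 29619*(106865/2) = 3165234435/2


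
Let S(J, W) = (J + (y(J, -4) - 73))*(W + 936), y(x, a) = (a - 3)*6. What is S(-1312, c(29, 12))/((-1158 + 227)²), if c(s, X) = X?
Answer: -1352796/866761 ≈ -1.5607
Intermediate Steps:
y(x, a) = -18 + 6*a (y(x, a) = (-3 + a)*6 = -18 + 6*a)
S(J, W) = (-115 + J)*(936 + W) (S(J, W) = (J + ((-18 + 6*(-4)) - 73))*(W + 936) = (J + ((-18 - 24) - 73))*(936 + W) = (J + (-42 - 73))*(936 + W) = (J - 115)*(936 + W) = (-115 + J)*(936 + W))
S(-1312, c(29, 12))/((-1158 + 227)²) = (-107640 - 115*12 + 936*(-1312) - 1312*12)/((-1158 + 227)²) = (-107640 - 1380 - 1228032 - 15744)/((-931)²) = -1352796/866761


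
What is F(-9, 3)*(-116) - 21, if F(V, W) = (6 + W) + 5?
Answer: -1645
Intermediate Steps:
F(V, W) = 11 + W
F(-9, 3)*(-116) - 21 = (11 + 3)*(-116) - 21 = 14*(-116) - 21 = -1624 - 21 = -1645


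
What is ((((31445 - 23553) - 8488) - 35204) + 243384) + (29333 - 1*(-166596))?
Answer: 403513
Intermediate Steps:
((((31445 - 23553) - 8488) - 35204) + 243384) + (29333 - 1*(-166596)) = (((7892 - 8488) - 35204) + 243384) + (29333 + 166596) = ((-596 - 35204) + 243384) + 195929 = (-35800 + 243384) + 195929 = 207584 + 195929 = 403513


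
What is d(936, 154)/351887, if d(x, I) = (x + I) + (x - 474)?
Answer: 1552/351887 ≈ 0.0044105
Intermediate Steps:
d(x, I) = -474 + I + 2*x (d(x, I) = (I + x) + (-474 + x) = -474 + I + 2*x)
d(936, 154)/351887 = (-474 + 154 + 2*936)/351887 = (-474 + 154 + 1872)*(1/351887) = 1552*(1/351887) = 1552/351887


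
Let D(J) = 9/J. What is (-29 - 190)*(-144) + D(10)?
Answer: 315369/10 ≈ 31537.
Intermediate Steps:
(-29 - 190)*(-144) + D(10) = (-29 - 190)*(-144) + 9/10 = -219*(-144) + 9*(⅒) = 31536 + 9/10 = 315369/10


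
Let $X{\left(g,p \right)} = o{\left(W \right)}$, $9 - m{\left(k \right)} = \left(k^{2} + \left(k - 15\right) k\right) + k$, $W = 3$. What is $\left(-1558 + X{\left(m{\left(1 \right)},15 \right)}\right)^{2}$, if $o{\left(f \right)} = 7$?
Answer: $2405601$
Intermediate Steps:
$m{\left(k \right)} = 9 - k - k^{2} - k \left(-15 + k\right)$ ($m{\left(k \right)} = 9 - \left(\left(k^{2} + \left(k - 15\right) k\right) + k\right) = 9 - \left(\left(k^{2} + \left(-15 + k\right) k\right) + k\right) = 9 - \left(\left(k^{2} + k \left(-15 + k\right)\right) + k\right) = 9 - \left(k + k^{2} + k \left(-15 + k\right)\right) = 9 - k - k^{2} - k \left(-15 + k\right)$)
$X{\left(g,p \right)} = 7$
$\left(-1558 + X{\left(m{\left(1 \right)},15 \right)}\right)^{2} = \left(-1558 + 7\right)^{2} = \left(-1551\right)^{2} = 2405601$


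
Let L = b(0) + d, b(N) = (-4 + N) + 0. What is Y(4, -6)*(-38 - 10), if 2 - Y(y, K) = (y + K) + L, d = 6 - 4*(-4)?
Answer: 672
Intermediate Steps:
b(N) = -4 + N
d = 22 (d = 6 + 16 = 22)
L = 18 (L = (-4 + 0) + 22 = -4 + 22 = 18)
Y(y, K) = -16 - K - y (Y(y, K) = 2 - ((y + K) + 18) = 2 - ((K + y) + 18) = 2 - (18 + K + y) = 2 + (-18 - K - y) = -16 - K - y)
Y(4, -6)*(-38 - 10) = (-16 - 1*(-6) - 1*4)*(-38 - 10) = (-16 + 6 - 4)*(-48) = -14*(-48) = 672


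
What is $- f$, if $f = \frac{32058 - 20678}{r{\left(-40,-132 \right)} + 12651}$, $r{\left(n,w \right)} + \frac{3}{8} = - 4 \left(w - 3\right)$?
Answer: $- \frac{18208}{21105} \approx -0.86273$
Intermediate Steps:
$r{\left(n,w \right)} = \frac{93}{8} - 4 w$ ($r{\left(n,w \right)} = - \frac{3}{8} - 4 \left(w - 3\right) = - \frac{3}{8} - 4 \left(-3 + w\right) = - \frac{3}{8} - \left(-12 + 4 w\right) = \frac{93}{8} - 4 w$)
$f = \frac{18208}{21105}$ ($f = \frac{32058 - 20678}{\left(\frac{93}{8} - -528\right) + 12651} = \frac{11380}{\left(\frac{93}{8} + 528\right) + 12651} = \frac{11380}{\frac{4317}{8} + 12651} = \frac{11380}{\frac{105525}{8}} = 11380 \cdot \frac{8}{105525} = \frac{18208}{21105} \approx 0.86273$)
$- f = \left(-1\right) \frac{18208}{21105} = - \frac{18208}{21105}$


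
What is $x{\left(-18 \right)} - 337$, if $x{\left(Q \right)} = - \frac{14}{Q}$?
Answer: $- \frac{3026}{9} \approx -336.22$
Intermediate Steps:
$x{\left(-18 \right)} - 337 = - \frac{14}{-18} - 337 = \left(-14\right) \left(- \frac{1}{18}\right) - 337 = \frac{7}{9} - 337 = - \frac{3026}{9}$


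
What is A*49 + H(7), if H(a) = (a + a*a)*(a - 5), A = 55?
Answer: 2807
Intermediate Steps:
H(a) = (-5 + a)*(a + a²) (H(a) = (a + a²)*(-5 + a) = (-5 + a)*(a + a²))
A*49 + H(7) = 55*49 + 7*(-5 + 7² - 4*7) = 2695 + 7*(-5 + 49 - 28) = 2695 + 7*16 = 2695 + 112 = 2807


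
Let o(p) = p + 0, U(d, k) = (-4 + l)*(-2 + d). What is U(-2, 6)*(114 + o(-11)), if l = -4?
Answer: 3296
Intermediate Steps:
U(d, k) = 16 - 8*d (U(d, k) = (-4 - 4)*(-2 + d) = -8*(-2 + d) = 16 - 8*d)
o(p) = p
U(-2, 6)*(114 + o(-11)) = (16 - 8*(-2))*(114 - 11) = (16 + 16)*103 = 32*103 = 3296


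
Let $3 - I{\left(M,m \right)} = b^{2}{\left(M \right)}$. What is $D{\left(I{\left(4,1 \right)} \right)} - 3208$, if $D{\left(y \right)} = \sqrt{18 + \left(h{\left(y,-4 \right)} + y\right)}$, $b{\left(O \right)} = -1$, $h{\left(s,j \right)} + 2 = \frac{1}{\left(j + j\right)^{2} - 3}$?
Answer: $-3208 + \frac{\sqrt{67039}}{61} \approx -3203.8$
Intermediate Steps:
$h{\left(s,j \right)} = -2 + \frac{1}{-3 + 4 j^{2}}$ ($h{\left(s,j \right)} = -2 + \frac{1}{\left(j + j\right)^{2} - 3} = -2 + \frac{1}{\left(2 j\right)^{2} - 3} = -2 + \frac{1}{4 j^{2} - 3} = -2 + \frac{1}{-3 + 4 j^{2}}$)
$I{\left(M,m \right)} = 2$ ($I{\left(M,m \right)} = 3 - \left(-1\right)^{2} = 3 - 1 = 2$)
$D{\left(y \right)} = \sqrt{\frac{977}{61} + y}$ ($D{\left(y \right)} = \sqrt{18 + \left(\frac{7 - 8 \left(-4\right)^{2}}{-3 + 4 \left(-4\right)^{2}} + y\right)} = \sqrt{18 + \left(\frac{7 - 128}{-3 + 4 \cdot 16} + y\right)} = \sqrt{18 + \left(\frac{7 - 128}{-3 + 64} + y\right)} = \sqrt{18 + \left(\frac{1}{61} \left(-121\right) + y\right)} = \sqrt{18 + \left(- \frac{121}{61} + y\right)} = \sqrt{\frac{977}{61} + y}$)
$D{\left(I{\left(4,1 \right)} \right)} - 3208 = \frac{\sqrt{59597 + 3721 \cdot 2}}{61} - 3208 = \frac{\sqrt{59597 + 7442}}{61} - 3208 = \frac{\sqrt{67039}}{61} - 3208 = -3208 + \frac{\sqrt{67039}}{61}$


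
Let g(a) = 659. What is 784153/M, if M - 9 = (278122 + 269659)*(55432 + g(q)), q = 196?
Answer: 784153/30725584080 ≈ 2.5521e-5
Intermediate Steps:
M = 30725584080 (M = 9 + (278122 + 269659)*(55432 + 659) = 9 + 547781*56091 = 9 + 30725584071 = 30725584080)
784153/M = 784153/30725584080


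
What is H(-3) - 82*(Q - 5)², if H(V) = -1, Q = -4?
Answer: -6643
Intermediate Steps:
H(-3) - 82*(Q - 5)² = -1 - 82*(-4 - 5)² = -1 - 82*(-9)² = -1 - 82*81 = -1 - 6642 = -6643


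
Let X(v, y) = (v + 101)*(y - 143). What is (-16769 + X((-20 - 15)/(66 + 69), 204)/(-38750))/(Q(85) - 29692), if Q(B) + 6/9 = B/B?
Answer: 250639031/443784375 ≈ 0.56478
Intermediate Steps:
Q(B) = 1/3 (Q(B) = -2/3 + B/B = -2/3 + 1 = 1/3)
X(v, y) = (-143 + y)*(101 + v) (X(v, y) = (101 + v)*(-143 + y) = (-143 + y)*(101 + v))
(-16769 + X((-20 - 15)/(66 + 69), 204)/(-38750))/(Q(85) - 29692) = (-16769 + (-14443 - 143*(-20 - 15)/(66 + 69) + 101*204 + ((-20 - 15)/(66 + 69))*204)/(-38750))/(1/3 - 29692) = (-16769 + (-14443 - (-5005)/135 + 20604 - 35/135*204)*(-1/38750))/(-89075/3) = (-16769 + (-14443 - (-5005)/135 + 20604 - 35*1/135*204)*(-1/38750))*(-3/89075) = (-16769 + (-14443 - 143*(-7/27) + 20604 - 7/27*204)*(-1/38750))*(-3/89075) = (-16769 + (-14443 + 1001/27 + 20604 - 476/9)*(-1/38750))*(-3/89075) = (-16769 + (165920/27)*(-1/38750))*(-3/89075) = (-16769 - 16592/104625)*(-3/89075) = -1754473217/104625*(-3/89075) = 250639031/443784375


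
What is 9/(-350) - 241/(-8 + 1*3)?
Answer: 16861/350 ≈ 48.174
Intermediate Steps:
9/(-350) - 241/(-8 + 1*3) = 9*(-1/350) - 241/(-8 + 3) = -9/350 - 241/(-5) = -9/350 - 241*(-⅕) = -9/350 + 241/5 = 16861/350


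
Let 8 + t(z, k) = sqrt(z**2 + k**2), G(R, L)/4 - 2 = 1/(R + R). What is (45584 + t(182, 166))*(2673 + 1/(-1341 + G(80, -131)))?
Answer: 2165188861224/17773 + 285043294*sqrt(15170)/53319 ≈ 1.2248e+8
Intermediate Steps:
G(R, L) = 8 + 2/R (G(R, L) = 8 + 4/(R + R) = 8 + 4/((2*R)) = 8 + 4*(1/(2*R)) = 8 + 2/R)
t(z, k) = -8 + sqrt(k**2 + z**2) (t(z, k) = -8 + sqrt(z**2 + k**2) = -8 + sqrt(k**2 + z**2))
(45584 + t(182, 166))*(2673 + 1/(-1341 + G(80, -131))) = (45584 + (-8 + sqrt(166**2 + 182**2)))*(2673 + 1/(-1341 + (8 + 2/80))) = (45584 + (-8 + sqrt(27556 + 33124)))*(2673 + 1/(-1341 + (8 + 2*(1/80)))) = (45584 + (-8 + sqrt(60680)))*(2673 + 1/(-1341 + (8 + 1/40))) = (45584 + (-8 + 2*sqrt(15170)))*(2673 + 1/(-1341 + 321/40)) = (45576 + 2*sqrt(15170))*(2673 + 1/(-53319/40)) = (45576 + 2*sqrt(15170))*(2673 - 40/53319) = (45576 + 2*sqrt(15170))*(142521647/53319) = 2165188861224/17773 + 285043294*sqrt(15170)/53319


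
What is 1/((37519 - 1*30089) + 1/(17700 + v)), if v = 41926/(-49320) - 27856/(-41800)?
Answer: 456118956889/3388963875454970 ≈ 0.00013459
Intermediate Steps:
v = -4733111/25769700 (v = 41926*(-1/49320) - 27856*(-1/41800) = -20963/24660 + 3482/5225 = -4733111/25769700 ≈ -0.18367)
1/((37519 - 1*30089) + 1/(17700 + v)) = 1/((37519 - 1*30089) + 1/(17700 - 4733111/25769700)) = 1/((37519 - 30089) + 1/(456118956889/25769700)) = 1/(7430 + 25769700/456118956889) = 1/(3388963875454970/456118956889) = 456118956889/3388963875454970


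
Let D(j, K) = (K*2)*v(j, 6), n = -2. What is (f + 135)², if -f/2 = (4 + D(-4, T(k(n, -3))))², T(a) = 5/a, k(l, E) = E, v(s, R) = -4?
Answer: 17581249/81 ≈ 2.1705e+5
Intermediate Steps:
D(j, K) = -8*K (D(j, K) = (K*2)*(-4) = (2*K)*(-4) = -8*K)
f = -5408/9 (f = -2*(4 - 40/(-3))² = -2*(4 - 40*(-1)/3)² = -2*(4 - 8*(-5/3))² = -2*(4 + 40/3)² = -2*(52/3)² = -2*2704/9 = -5408/9 ≈ -600.89)
(f + 135)² = (-5408/9 + 135)² = (-4193/9)² = 17581249/81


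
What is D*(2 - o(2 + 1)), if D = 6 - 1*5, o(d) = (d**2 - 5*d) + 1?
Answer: 7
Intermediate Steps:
o(d) = 1 + d**2 - 5*d
D = 1 (D = 6 - 5 = 1)
D*(2 - o(2 + 1)) = 1*(2 - (1 + (2 + 1)**2 - 5*(2 + 1))) = 1*(2 - (1 + 3**2 - 5*3)) = 1*(2 - (1 + 9 - 15)) = 1*(2 - 1*(-5)) = 1*(2 + 5) = 1*7 = 7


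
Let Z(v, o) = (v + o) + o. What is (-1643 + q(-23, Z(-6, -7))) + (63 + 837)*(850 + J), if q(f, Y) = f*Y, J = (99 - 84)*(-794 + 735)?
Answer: -32683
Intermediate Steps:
J = -885 (J = 15*(-59) = -885)
Z(v, o) = v + 2*o (Z(v, o) = (o + v) + o = v + 2*o)
q(f, Y) = Y*f
(-1643 + q(-23, Z(-6, -7))) + (63 + 837)*(850 + J) = (-1643 + (-6 + 2*(-7))*(-23)) + (63 + 837)*(850 - 885) = (-1643 + (-6 - 14)*(-23)) + 900*(-35) = (-1643 - 20*(-23)) - 31500 = (-1643 + 460) - 31500 = -1183 - 31500 = -32683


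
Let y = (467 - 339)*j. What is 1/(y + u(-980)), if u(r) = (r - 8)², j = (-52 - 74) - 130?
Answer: 1/943376 ≈ 1.0600e-6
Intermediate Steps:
j = -256 (j = -126 - 130 = -256)
y = -32768 (y = (467 - 339)*(-256) = 128*(-256) = -32768)
u(r) = (-8 + r)²
1/(y + u(-980)) = 1/(-32768 + (-8 - 980)²) = 1/(-32768 + (-988)²) = 1/(-32768 + 976144) = 1/943376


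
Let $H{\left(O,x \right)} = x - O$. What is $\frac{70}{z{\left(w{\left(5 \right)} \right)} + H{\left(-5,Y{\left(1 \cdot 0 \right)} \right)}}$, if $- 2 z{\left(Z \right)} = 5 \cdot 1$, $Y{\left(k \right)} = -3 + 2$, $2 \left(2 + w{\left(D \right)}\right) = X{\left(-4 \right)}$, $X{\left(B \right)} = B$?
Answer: $\frac{140}{3} \approx 46.667$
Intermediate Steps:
$w{\left(D \right)} = -4$ ($w{\left(D \right)} = -2 + \frac{1}{2} \left(-4\right) = -2 - 2 = -4$)
$Y{\left(k \right)} = -1$
$z{\left(Z \right)} = - \frac{5}{2}$ ($z{\left(Z \right)} = - \frac{5 \cdot 1}{2} = \left(- \frac{1}{2}\right) 5 = - \frac{5}{2}$)
$\frac{70}{z{\left(w{\left(5 \right)} \right)} + H{\left(-5,Y{\left(1 \cdot 0 \right)} \right)}} = \frac{70}{- \frac{5}{2} - -4} = \frac{70}{- \frac{5}{2} + \left(-1 + 5\right)} = \frac{70}{- \frac{5}{2} + 4} = \frac{70}{\frac{3}{2}} = 70 \cdot \frac{2}{3} = \frac{140}{3}$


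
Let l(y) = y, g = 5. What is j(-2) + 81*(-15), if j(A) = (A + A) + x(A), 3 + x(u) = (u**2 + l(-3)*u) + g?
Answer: -1207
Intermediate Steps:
x(u) = 2 + u**2 - 3*u (x(u) = -3 + ((u**2 - 3*u) + 5) = -3 + (5 + u**2 - 3*u) = 2 + u**2 - 3*u)
j(A) = 2 + A**2 - A (j(A) = (A + A) + (2 + A**2 - 3*A) = 2*A + (2 + A**2 - 3*A) = 2 + A**2 - A)
j(-2) + 81*(-15) = (2 + (-2)**2 - 1*(-2)) + 81*(-15) = (2 + 4 + 2) - 1215 = 8 - 1215 = -1207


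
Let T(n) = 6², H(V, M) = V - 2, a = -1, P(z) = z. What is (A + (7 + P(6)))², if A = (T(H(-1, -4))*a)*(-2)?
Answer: 7225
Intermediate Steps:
H(V, M) = -2 + V
T(n) = 36
A = 72 (A = (36*(-1))*(-2) = -36*(-2) = 72)
(A + (7 + P(6)))² = (72 + (7 + 6))² = (72 + 13)² = 85² = 7225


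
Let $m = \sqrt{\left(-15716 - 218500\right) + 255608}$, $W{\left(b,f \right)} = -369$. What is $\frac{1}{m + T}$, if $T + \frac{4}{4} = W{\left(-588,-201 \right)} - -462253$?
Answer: $\frac{461883}{213335884297} - \frac{4 \sqrt{1337}}{213335884297} \approx 2.1644 \cdot 10^{-6}$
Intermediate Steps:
$m = 4 \sqrt{1337}$ ($m = \sqrt{\left(-15716 - 218500\right) + 255608} = \sqrt{-234216 + 255608} = \sqrt{21392} = 4 \sqrt{1337} \approx 146.26$)
$T = 461883$ ($T = -1 - -461884 = -1 + \left(-369 + 462253\right) = -1 + 461884 = 461883$)
$\frac{1}{m + T} = \frac{1}{4 \sqrt{1337} + 461883} = \frac{1}{461883 + 4 \sqrt{1337}}$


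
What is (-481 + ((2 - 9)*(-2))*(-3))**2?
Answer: 273529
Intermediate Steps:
(-481 + ((2 - 9)*(-2))*(-3))**2 = (-481 - 7*(-2)*(-3))**2 = (-481 + 14*(-3))**2 = (-481 - 42)**2 = (-523)**2 = 273529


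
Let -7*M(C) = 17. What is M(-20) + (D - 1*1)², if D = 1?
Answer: -17/7 ≈ -2.4286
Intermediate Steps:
M(C) = -17/7 (M(C) = -⅐*17 = -17/7)
M(-20) + (D - 1*1)² = -17/7 + (1 - 1*1)² = -17/7 + (1 - 1)² = -17/7 + 0² = -17/7 + 0 = -17/7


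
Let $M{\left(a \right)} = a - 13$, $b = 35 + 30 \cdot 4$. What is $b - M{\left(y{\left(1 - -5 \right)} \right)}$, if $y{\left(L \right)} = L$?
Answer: $162$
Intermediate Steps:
$b = 155$ ($b = 35 + 120 = 155$)
$M{\left(a \right)} = -13 + a$
$b - M{\left(y{\left(1 - -5 \right)} \right)} = 155 - \left(-13 + \left(1 - -5\right)\right) = 155 - \left(-13 + \left(1 + 5\right)\right) = 155 - \left(-13 + 6\right) = 155 - -7 = 155 + 7 = 162$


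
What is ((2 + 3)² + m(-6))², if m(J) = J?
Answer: 361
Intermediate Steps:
((2 + 3)² + m(-6))² = ((2 + 3)² - 6)² = (5² - 6)² = (25 - 6)² = 19² = 361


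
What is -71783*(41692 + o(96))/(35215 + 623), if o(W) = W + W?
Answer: -1503279586/17919 ≈ -83893.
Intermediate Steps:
o(W) = 2*W
-71783*(41692 + o(96))/(35215 + 623) = -71783*(41692 + 2*96)/(35215 + 623) = -71783/(35838/(41692 + 192)) = -71783/(35838/41884) = -71783/(35838*(1/41884)) = -71783/17919/20942 = -71783*20942/17919 = -1503279586/17919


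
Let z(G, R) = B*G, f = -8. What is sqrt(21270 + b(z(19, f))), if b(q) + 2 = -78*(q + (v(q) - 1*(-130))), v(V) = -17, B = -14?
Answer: sqrt(33202) ≈ 182.21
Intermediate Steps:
z(G, R) = -14*G
b(q) = -8816 - 78*q (b(q) = -2 - 78*(q + (-17 - 1*(-130))) = -2 - 78*(q + (-17 + 130)) = -2 - 78*(q + 113) = -2 - 78*(113 + q) = -2 + (-8814 - 78*q) = -8816 - 78*q)
sqrt(21270 + b(z(19, f))) = sqrt(21270 + (-8816 - (-1092)*19)) = sqrt(21270 + (-8816 - 78*(-266))) = sqrt(21270 + (-8816 + 20748)) = sqrt(21270 + 11932) = sqrt(33202)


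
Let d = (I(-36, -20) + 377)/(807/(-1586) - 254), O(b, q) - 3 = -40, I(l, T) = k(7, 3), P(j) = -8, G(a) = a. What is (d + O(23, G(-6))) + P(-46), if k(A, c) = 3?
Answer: -18766975/403651 ≈ -46.493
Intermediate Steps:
I(l, T) = 3
O(b, q) = -37 (O(b, q) = 3 - 40 = -37)
d = -602680/403651 (d = (3 + 377)/(807/(-1586) - 254) = 380/(807*(-1/1586) - 254) = 380/(-807/1586 - 254) = 380/(-403651/1586) = 380*(-1586/403651) = -602680/403651 ≈ -1.4931)
(d + O(23, G(-6))) + P(-46) = (-602680/403651 - 37) - 8 = -15537767/403651 - 8 = -18766975/403651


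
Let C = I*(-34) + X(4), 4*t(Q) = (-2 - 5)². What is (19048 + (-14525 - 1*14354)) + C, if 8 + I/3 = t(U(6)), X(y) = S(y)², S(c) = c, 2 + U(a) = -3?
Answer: -20497/2 ≈ -10249.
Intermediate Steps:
U(a) = -5 (U(a) = -2 - 3 = -5)
t(Q) = 49/4 (t(Q) = (-2 - 5)²/4 = (¼)*(-7)² = (¼)*49 = 49/4)
X(y) = y²
I = 51/4 (I = -24 + 3*(49/4) = -24 + 147/4 = 51/4 ≈ 12.750)
C = -835/2 (C = (51/4)*(-34) + 4² = -867/2 + 16 = -835/2 ≈ -417.50)
(19048 + (-14525 - 1*14354)) + C = (19048 + (-14525 - 1*14354)) - 835/2 = (19048 + (-14525 - 14354)) - 835/2 = (19048 - 28879) - 835/2 = -9831 - 835/2 = -20497/2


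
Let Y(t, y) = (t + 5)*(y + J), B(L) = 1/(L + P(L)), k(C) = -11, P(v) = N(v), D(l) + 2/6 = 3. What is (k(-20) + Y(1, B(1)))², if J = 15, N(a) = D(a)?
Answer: 786769/121 ≈ 6502.2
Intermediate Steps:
D(l) = 8/3 (D(l) = -⅓ + 3 = 8/3)
N(a) = 8/3
P(v) = 8/3
B(L) = 1/(8/3 + L) (B(L) = 1/(L + 8/3) = 1/(8/3 + L))
Y(t, y) = (5 + t)*(15 + y) (Y(t, y) = (t + 5)*(y + 15) = (5 + t)*(15 + y))
(k(-20) + Y(1, B(1)))² = (-11 + (75 + 5*(3/(8 + 3*1)) + 15*1 + 1*(3/(8 + 3*1))))² = (-11 + (75 + 5*(3/(8 + 3)) + 15 + 1*(3/(8 + 3))))² = (-11 + (75 + 5*(3/11) + 15 + 1*(3/11)))² = (-11 + (75 + 15/11 + 15 + 3/11))² = (-11 + 1008/11)² = (887/11)² = 786769/121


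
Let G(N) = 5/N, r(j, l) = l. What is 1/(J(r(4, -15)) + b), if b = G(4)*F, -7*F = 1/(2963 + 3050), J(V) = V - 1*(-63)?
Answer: 168364/8081467 ≈ 0.020833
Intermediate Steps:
J(V) = 63 + V (J(V) = V + 63 = 63 + V)
F = -1/42091 (F = -1/(7*(2963 + 3050)) = -⅐/6013 = -⅐*1/6013 = -1/42091 ≈ -2.3758e-5)
b = -5/168364 (b = (5/4)*(-1/42091) = -5/168364 ≈ -2.9698e-5)
1/(J(r(4, -15)) + b) = 1/((63 - 15) - 5/168364) = 1/(48 - 5/168364) = 1/(8081467/168364) = 168364/8081467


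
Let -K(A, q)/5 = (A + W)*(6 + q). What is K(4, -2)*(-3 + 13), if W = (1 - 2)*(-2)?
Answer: -1200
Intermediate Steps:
W = 2 (W = -1*(-2) = 2)
K(A, q) = -5*(2 + A)*(6 + q) (K(A, q) = -5*(A + 2)*(6 + q) = -5*(2 + A)*(6 + q))
K(4, -2)*(-3 + 13) = (-60 - 30*4 - 10*(-2) - 5*4*(-2))*(-3 + 13) = (-60 - 120 + 20 + 40)*10 = -120*10 = -1200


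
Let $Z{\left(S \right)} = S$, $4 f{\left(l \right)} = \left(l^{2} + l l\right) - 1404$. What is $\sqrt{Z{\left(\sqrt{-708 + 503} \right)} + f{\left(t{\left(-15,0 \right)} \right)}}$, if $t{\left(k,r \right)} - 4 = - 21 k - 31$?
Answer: $\sqrt{41121 + i \sqrt{205}} \approx 202.78 + 0.0353 i$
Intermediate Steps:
$t{\left(k,r \right)} = -27 - 21 k$ ($t{\left(k,r \right)} = 4 - \left(31 + 21 k\right) = -27 - 21 k$)
$f{\left(l \right)} = -351 + \frac{l^{2}}{2}$ ($f{\left(l \right)} = \frac{\left(l^{2} + l l\right) - 1404}{4} = \frac{\left(l^{2} + l^{2}\right) - 1404}{4} = \frac{2 l^{2} - 1404}{4} = \frac{-1404 + 2 l^{2}}{4} = -351 + \frac{l^{2}}{2}$)
$\sqrt{Z{\left(\sqrt{-708 + 503} \right)} + f{\left(t{\left(-15,0 \right)} \right)}} = \sqrt{\sqrt{-708 + 503} - \left(351 - \frac{\left(-27 - -315\right)^{2}}{2}\right)} = \sqrt{\sqrt{-205} - \left(351 - \frac{\left(-27 + 315\right)^{2}}{2}\right)} = \sqrt{i \sqrt{205} - \left(351 - \frac{288^{2}}{2}\right)} = \sqrt{i \sqrt{205} + \left(-351 + \frac{1}{2} \cdot 82944\right)} = \sqrt{i \sqrt{205} + \left(-351 + 41472\right)} = \sqrt{i \sqrt{205} + 41121} = \sqrt{41121 + i \sqrt{205}}$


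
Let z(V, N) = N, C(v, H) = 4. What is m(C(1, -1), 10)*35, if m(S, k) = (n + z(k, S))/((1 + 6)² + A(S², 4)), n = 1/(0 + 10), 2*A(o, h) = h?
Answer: 287/102 ≈ 2.8137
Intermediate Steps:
A(o, h) = h/2
n = ⅒ (n = 1/10 = ⅒ ≈ 0.10000)
m(S, k) = 1/510 + S/51 (m(S, k) = (⅒ + S)/((1 + 6)² + (½)*4) = (⅒ + S)/(7² + 2) = (⅒ + S)/(49 + 2) = (⅒ + S)/51 = (⅒ + S)*(1/51) = 1/510 + S/51)
m(C(1, -1), 10)*35 = (1/510 + (1/51)*4)*35 = (1/510 + 4/51)*35 = (41/510)*35 = 287/102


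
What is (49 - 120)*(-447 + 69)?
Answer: 26838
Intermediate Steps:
(49 - 120)*(-447 + 69) = -71*(-378) = 26838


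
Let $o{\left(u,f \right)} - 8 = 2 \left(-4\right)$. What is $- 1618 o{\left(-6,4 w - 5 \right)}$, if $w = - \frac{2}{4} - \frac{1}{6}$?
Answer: $0$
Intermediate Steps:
$w = - \frac{2}{3}$ ($w = \left(-2\right) \frac{1}{4} - \frac{1}{6} = - \frac{1}{2} - \frac{1}{6} = - \frac{2}{3} \approx -0.66667$)
$o{\left(u,f \right)} = 0$ ($o{\left(u,f \right)} = 8 + 2 \left(-4\right) = 8 - 8 = 0$)
$- 1618 o{\left(-6,4 w - 5 \right)} = \left(-1618\right) 0 = 0$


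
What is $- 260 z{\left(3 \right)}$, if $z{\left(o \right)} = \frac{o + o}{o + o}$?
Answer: $-260$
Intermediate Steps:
$z{\left(o \right)} = 1$ ($z{\left(o \right)} = \frac{2 o}{2 o} = 2 o \frac{1}{2 o} = 1$)
$- 260 z{\left(3 \right)} = \left(-260\right) 1 = -260$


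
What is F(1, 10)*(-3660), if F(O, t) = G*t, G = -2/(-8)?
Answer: -9150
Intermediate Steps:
G = ¼ (G = -2*(-⅛) = ¼ ≈ 0.25000)
F(O, t) = t/4
F(1, 10)*(-3660) = ((¼)*10)*(-3660) = (5/2)*(-3660) = -9150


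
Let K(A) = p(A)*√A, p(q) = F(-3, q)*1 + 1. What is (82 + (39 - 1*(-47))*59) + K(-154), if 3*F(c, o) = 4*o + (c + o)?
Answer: 5156 - 770*I*√154/3 ≈ 5156.0 - 3185.1*I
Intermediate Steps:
F(c, o) = c/3 + 5*o/3 (F(c, o) = (4*o + (c + o))/3 = (c + 5*o)/3 = c/3 + 5*o/3)
p(q) = 5*q/3 (p(q) = ((⅓)*(-3) + 5*q/3)*1 + 1 = (-1 + 5*q/3)*1 + 1 = (-1 + 5*q/3) + 1 = 5*q/3)
K(A) = 5*A^(3/2)/3 (K(A) = (5*A/3)*√A = 5*A^(3/2)/3)
(82 + (39 - 1*(-47))*59) + K(-154) = (82 + (39 - 1*(-47))*59) + 5*(-154)^(3/2)/3 = (82 + (39 + 47)*59) + 5*(-154*I*√154)/3 = (82 + 86*59) - 770*I*√154/3 = (82 + 5074) - 770*I*√154/3 = 5156 - 770*I*√154/3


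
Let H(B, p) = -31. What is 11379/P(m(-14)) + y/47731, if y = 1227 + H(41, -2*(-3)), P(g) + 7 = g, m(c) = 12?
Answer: 543137029/238655 ≈ 2275.8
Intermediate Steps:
P(g) = -7 + g
y = 1196 (y = 1227 - 31 = 1196)
11379/P(m(-14)) + y/47731 = 11379/(-7 + 12) + 1196/47731 = 11379/5 + 1196*(1/47731) = 11379*(⅕) + 1196/47731 = 11379/5 + 1196/47731 = 543137029/238655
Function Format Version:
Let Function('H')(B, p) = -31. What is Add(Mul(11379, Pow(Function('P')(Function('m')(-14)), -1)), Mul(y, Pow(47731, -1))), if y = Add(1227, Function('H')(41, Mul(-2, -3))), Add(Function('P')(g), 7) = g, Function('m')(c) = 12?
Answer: Rational(543137029, 238655) ≈ 2275.8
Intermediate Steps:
Function('P')(g) = Add(-7, g)
y = 1196 (y = Add(1227, -31) = 1196)
Add(Mul(11379, Pow(Function('P')(Function('m')(-14)), -1)), Mul(y, Pow(47731, -1))) = Add(Mul(11379, Pow(Add(-7, 12), -1)), Mul(1196, Pow(47731, -1))) = Add(Mul(11379, Pow(5, -1)), Mul(1196, Rational(1, 47731))) = Add(Mul(11379, Rational(1, 5)), Rational(1196, 47731)) = Add(Rational(11379, 5), Rational(1196, 47731)) = Rational(543137029, 238655)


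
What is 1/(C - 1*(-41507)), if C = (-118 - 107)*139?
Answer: 1/10232 ≈ 9.7733e-5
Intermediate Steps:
C = -31275 (C = -225*139 = -31275)
1/(C - 1*(-41507)) = 1/(-31275 - 1*(-41507)) = 1/(-31275 + 41507) = 1/10232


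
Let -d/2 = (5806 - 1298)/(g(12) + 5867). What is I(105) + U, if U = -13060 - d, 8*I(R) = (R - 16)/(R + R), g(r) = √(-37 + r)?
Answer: -377574006126847/28914239760 - 22540*I/17210857 ≈ -13058.0 - 0.0013096*I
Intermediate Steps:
d = -4508*(5867 - 5*I)/17210857 (d = -2*(5806 - 1298)/(√(-37 + 12) + 5867) = -9016/(√(-25) + 5867) = -9016/(5*I + 5867) = -9016/(5867 + 5*I) = -9016*(5867 - 5*I)/34421714 = -4508*(5867 - 5*I)/17210857 ≈ -1.5367 + 0.0013096*I)
I(R) = (-16 + R)/(16*R) (I(R) = ((R - 16)/(R + R))/8 = ((-16 + R)/((2*R)))/8 = ((-16 + R)*(1/(2*R)))/8 = ((-16 + R)/(2*R))/8 = (-16 + R)/(16*R))
U = -224747343984/17210857 - 22540*I/17210857 (U = -13060 - (-26448436/17210857 + 22540*I/17210857) = -13060 + (26448436/17210857 - 22540*I/17210857) = -224747343984/17210857 - 22540*I/17210857 ≈ -13058.0 - 0.0013096*I)
I(105) + U = (1/16)*(-16 + 105)/105 + (-224747343984/17210857 - 22540*I/17210857) = (1/16)*(1/105)*89 + (-224747343984/17210857 - 22540*I/17210857) = 89/1680 + (-224747343984/17210857 - 22540*I/17210857) = -377574006126847/28914239760 - 22540*I/17210857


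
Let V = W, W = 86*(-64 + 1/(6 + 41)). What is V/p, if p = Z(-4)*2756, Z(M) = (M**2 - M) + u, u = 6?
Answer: -129301/1683916 ≈ -0.076786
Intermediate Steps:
Z(M) = 6 + M**2 - M (Z(M) = (M**2 - M) + 6 = 6 + M**2 - M)
W = -258602/47 (W = 86*(-64 + 1/47) = 86*(-3007/47) = -258602/47 ≈ -5502.2)
p = 71656 (p = (6 + (-4)**2 - 1*(-4))*2756 = (6 + 16 + 4)*2756 = 26*2756 = 71656)
V = -258602/47 ≈ -5502.2
V/p = -258602/47/71656 = -258602/47*1/71656 = -129301/1683916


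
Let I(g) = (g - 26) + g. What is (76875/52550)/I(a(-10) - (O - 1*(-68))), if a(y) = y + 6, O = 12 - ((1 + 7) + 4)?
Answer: -615/71468 ≈ -0.0086052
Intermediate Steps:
O = 0 (O = 12 - (8 + 4) = 12 - 1*12 = 12 - 12 = 0)
a(y) = 6 + y
I(g) = -26 + 2*g (I(g) = (-26 + g) + g = -26 + 2*g)
(76875/52550)/I(a(-10) - (O - 1*(-68))) = (76875/52550)/(-26 + 2*((6 - 10) - (0 - 1*(-68)))) = (76875*(1/52550))/(-26 + 2*(-4 - (0 + 68))) = 3075/(2102*(-26 + 2*(-4 - 1*68))) = 3075/(2102*(-26 + 2*(-4 - 68))) = 3075/(2102*(-26 + 2*(-72))) = 3075/(2102*(-26 - 144)) = (3075/2102)/(-170) = (3075/2102)*(-1/170) = -615/71468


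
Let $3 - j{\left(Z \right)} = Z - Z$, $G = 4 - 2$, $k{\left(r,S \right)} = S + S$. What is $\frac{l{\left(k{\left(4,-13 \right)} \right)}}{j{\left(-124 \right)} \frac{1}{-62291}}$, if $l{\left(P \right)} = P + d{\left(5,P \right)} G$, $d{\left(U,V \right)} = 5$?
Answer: $\frac{996656}{3} \approx 3.3222 \cdot 10^{5}$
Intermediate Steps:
$k{\left(r,S \right)} = 2 S$
$G = 2$ ($G = 4 - 2 = 2$)
$j{\left(Z \right)} = 3$ ($j{\left(Z \right)} = 3 - \left(Z - Z\right) = 3 - 0 = 3 + 0 = 3$)
$l{\left(P \right)} = 10 + P$ ($l{\left(P \right)} = P + 5 \cdot 2 = P + 10 = 10 + P$)
$\frac{l{\left(k{\left(4,-13 \right)} \right)}}{j{\left(-124 \right)} \frac{1}{-62291}} = \frac{10 + 2 \left(-13\right)}{3 \frac{1}{-62291}} = \frac{10 - 26}{3 \left(- \frac{1}{62291}\right)} = - \frac{16}{- \frac{3}{62291}} = \left(-16\right) \left(- \frac{62291}{3}\right) = \frac{996656}{3}$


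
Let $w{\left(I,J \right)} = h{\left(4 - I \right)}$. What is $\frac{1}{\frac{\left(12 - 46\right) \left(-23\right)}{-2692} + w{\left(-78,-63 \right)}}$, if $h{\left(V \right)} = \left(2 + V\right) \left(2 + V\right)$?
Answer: $\frac{1346}{9496985} \approx 0.00014173$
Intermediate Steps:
$h{\left(V \right)} = \left(2 + V\right)^{2}$
$w{\left(I,J \right)} = \left(6 - I\right)^{2}$ ($w{\left(I,J \right)} = \left(2 - \left(-4 + I\right)\right)^{2} = \left(6 - I\right)^{2}$)
$\frac{1}{\frac{\left(12 - 46\right) \left(-23\right)}{-2692} + w{\left(-78,-63 \right)}} = \frac{1}{\frac{\left(12 - 46\right) \left(-23\right)}{-2692} + \left(-6 - 78\right)^{2}} = \frac{1}{\left(-34\right) \left(-23\right) \left(- \frac{1}{2692}\right) + \left(-84\right)^{2}} = \frac{1}{782 \left(- \frac{1}{2692}\right) + 7056} = \frac{1}{- \frac{391}{1346} + 7056} = \frac{1}{\frac{9496985}{1346}} = \frac{1346}{9496985}$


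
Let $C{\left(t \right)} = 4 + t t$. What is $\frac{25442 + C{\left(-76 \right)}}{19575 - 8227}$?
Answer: $\frac{15611}{5674} \approx 2.7513$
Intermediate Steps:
$C{\left(t \right)} = 4 + t^{2}$
$\frac{25442 + C{\left(-76 \right)}}{19575 - 8227} = \frac{25442 + \left(4 + \left(-76\right)^{2}\right)}{19575 - 8227} = \frac{25442 + \left(4 + 5776\right)}{11348} = \left(25442 + 5780\right) \frac{1}{11348} = 31222 \cdot \frac{1}{11348} = \frac{15611}{5674}$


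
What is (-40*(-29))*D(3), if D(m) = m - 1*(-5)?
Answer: 9280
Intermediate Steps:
D(m) = 5 + m (D(m) = m + 5 = 5 + m)
(-40*(-29))*D(3) = (-40*(-29))*(5 + 3) = 1160*8 = 9280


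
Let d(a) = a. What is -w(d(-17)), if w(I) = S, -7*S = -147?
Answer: -21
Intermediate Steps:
S = 21 (S = -1/7*(-147) = 21)
w(I) = 21
-w(d(-17)) = -1*21 = -21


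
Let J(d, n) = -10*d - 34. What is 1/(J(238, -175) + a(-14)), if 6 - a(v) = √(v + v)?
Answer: I/(2*(√7 - 1204*I)) ≈ -0.00041528 + 9.1257e-7*I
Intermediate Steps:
J(d, n) = -34 - 10*d
a(v) = 6 - √2*√v (a(v) = 6 - √(v + v) = 6 - √(2*v) = 6 - √2*√v)
1/(J(238, -175) + a(-14)) = 1/((-34 - 10*238) + (6 - √2*√(-14))) = 1/((-34 - 2380) + (6 - √2*I*√14)) = 1/(-2414 + (6 - 2*I*√7)) = 1/(-2408 - 2*I*√7)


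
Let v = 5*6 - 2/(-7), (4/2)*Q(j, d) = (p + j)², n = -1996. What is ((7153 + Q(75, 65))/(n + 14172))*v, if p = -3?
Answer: 516485/21308 ≈ 24.239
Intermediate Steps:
Q(j, d) = (-3 + j)²/2
v = 212/7 (v = 30 - 2*(-⅐) = 30 + 2/7 = 212/7 ≈ 30.286)
((7153 + Q(75, 65))/(n + 14172))*v = ((7153 + (-3 + 75)²/2)/(-1996 + 14172))*(212/7) = ((7153 + (½)*72²)/12176)*(212/7) = ((7153 + (½)*5184)*(1/12176))*(212/7) = ((7153 + 2592)*(1/12176))*(212/7) = (9745*(1/12176))*(212/7) = (9745/12176)*(212/7) = 516485/21308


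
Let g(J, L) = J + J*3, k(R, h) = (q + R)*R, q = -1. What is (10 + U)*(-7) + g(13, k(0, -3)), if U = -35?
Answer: 227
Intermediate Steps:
k(R, h) = R*(-1 + R) (k(R, h) = (-1 + R)*R = R*(-1 + R))
g(J, L) = 4*J (g(J, L) = J + 3*J = 4*J)
(10 + U)*(-7) + g(13, k(0, -3)) = (10 - 35)*(-7) + 4*13 = -25*(-7) + 52 = 175 + 52 = 227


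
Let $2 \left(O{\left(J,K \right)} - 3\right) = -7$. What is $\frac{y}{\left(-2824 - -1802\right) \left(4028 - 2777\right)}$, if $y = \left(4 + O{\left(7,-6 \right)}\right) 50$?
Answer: $- \frac{25}{182646} \approx -0.00013688$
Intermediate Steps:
$O{\left(J,K \right)} = - \frac{1}{2}$ ($O{\left(J,K \right)} = 3 + \frac{1}{2} \left(-7\right) = 3 - \frac{7}{2} = - \frac{1}{2}$)
$y = 175$ ($y = \left(4 - \frac{1}{2}\right) 50 = \frac{7}{2} \cdot 50 = 175$)
$\frac{y}{\left(-2824 - -1802\right) \left(4028 - 2777\right)} = \frac{175}{\left(-2824 - -1802\right) \left(4028 - 2777\right)} = \frac{175}{\left(-2824 + \left(-114 + 1916\right)\right) 1251} = \frac{175}{\left(-2824 + 1802\right) 1251} = \frac{175}{\left(-1022\right) 1251} = \frac{175}{-1278522} = 175 \left(- \frac{1}{1278522}\right) = - \frac{25}{182646}$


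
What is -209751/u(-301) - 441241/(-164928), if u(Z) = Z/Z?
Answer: -34593371687/164928 ≈ -2.0975e+5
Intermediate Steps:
u(Z) = 1
-209751/u(-301) - 441241/(-164928) = -209751/1 - 441241/(-164928) = -209751*1 - 441241*(-1/164928) = -209751 + 441241/164928 = -34593371687/164928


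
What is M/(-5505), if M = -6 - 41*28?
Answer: 1154/5505 ≈ 0.20963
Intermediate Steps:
M = -1154 (M = -6 - 1148 = -1154)
M/(-5505) = -1154/(-5505) = -1154*(-1/5505) = 1154/5505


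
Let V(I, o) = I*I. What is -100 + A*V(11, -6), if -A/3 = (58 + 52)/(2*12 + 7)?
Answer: -43030/31 ≈ -1388.1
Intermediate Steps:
V(I, o) = I²
A = -330/31 (A = -3*(58 + 52)/(2*12 + 7) = -330/(24 + 7) = -330/31 ≈ -10.645)
-100 + A*V(11, -6) = -100 - 330/31*11² = -100 - 330/31*121 = -100 - 39930/31 = -43030/31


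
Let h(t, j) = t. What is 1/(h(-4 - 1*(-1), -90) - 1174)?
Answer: -1/1177 ≈ -0.00084962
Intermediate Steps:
1/(h(-4 - 1*(-1), -90) - 1174) = 1/((-4 - 1*(-1)) - 1174) = 1/((-4 + 1) - 1174) = 1/(-3 - 1174) = 1/(-1177) = -1/1177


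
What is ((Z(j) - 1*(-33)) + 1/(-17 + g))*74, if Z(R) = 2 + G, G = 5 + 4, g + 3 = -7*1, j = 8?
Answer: 87838/27 ≈ 3253.3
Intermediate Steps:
g = -10 (g = -3 - 7*1 = -3 - 7 = -10)
G = 9
Z(R) = 11 (Z(R) = 2 + 9 = 11)
((Z(j) - 1*(-33)) + 1/(-17 + g))*74 = ((11 - 1*(-33)) + 1/(-17 - 10))*74 = ((11 + 33) + 1/(-27))*74 = (44 - 1/27)*74 = (1187/27)*74 = 87838/27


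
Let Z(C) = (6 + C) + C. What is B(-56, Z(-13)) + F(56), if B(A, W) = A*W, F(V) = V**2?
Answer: 4256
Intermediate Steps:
Z(C) = 6 + 2*C
B(-56, Z(-13)) + F(56) = -56*(6 + 2*(-13)) + 56**2 = -56*(6 - 26) + 3136 = -56*(-20) + 3136 = 1120 + 3136 = 4256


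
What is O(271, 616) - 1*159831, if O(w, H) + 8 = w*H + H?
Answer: 7713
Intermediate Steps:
O(w, H) = -8 + H + H*w (O(w, H) = -8 + (w*H + H) = -8 + (H*w + H) = -8 + (H + H*w) = -8 + H + H*w)
O(271, 616) - 1*159831 = (-8 + 616 + 616*271) - 1*159831 = (-8 + 616 + 166936) - 159831 = 167544 - 159831 = 7713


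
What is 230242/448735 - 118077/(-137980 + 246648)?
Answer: -3995049277/6966162140 ≈ -0.57349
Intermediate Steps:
230242/448735 - 118077/(-137980 + 246648) = 230242*(1/448735) - 118077/108668 = 230242/448735 - 118077*1/108668 = 230242/448735 - 118077/108668 = -3995049277/6966162140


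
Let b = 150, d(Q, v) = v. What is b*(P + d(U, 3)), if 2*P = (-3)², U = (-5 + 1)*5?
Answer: 1125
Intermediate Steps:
U = -20 (U = -4*5 = -20)
P = 9/2 (P = (½)*(-3)² = (½)*9 = 9/2 ≈ 4.5000)
b*(P + d(U, 3)) = 150*(9/2 + 3) = 150*(15/2) = 1125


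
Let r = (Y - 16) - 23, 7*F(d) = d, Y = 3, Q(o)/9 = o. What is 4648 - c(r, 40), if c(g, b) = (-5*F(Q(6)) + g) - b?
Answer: 33338/7 ≈ 4762.6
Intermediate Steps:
Q(o) = 9*o
F(d) = d/7
r = -36 (r = (3 - 16) - 23 = -13 - 23 = -36)
c(g, b) = -270/7 + g - b (c(g, b) = (-5*9*6/7 + g) - b = (-5*54/7 + g) - b = (-270/7 + g) - b = -270/7 + g - b)
4648 - c(r, 40) = 4648 - (-270/7 - 36 - 1*40) = 4648 - (-270/7 - 36 - 40) = 4648 - 1*(-802/7) = 4648 + 802/7 = 33338/7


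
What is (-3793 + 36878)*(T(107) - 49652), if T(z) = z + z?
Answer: -1635656230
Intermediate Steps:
T(z) = 2*z
(-3793 + 36878)*(T(107) - 49652) = (-3793 + 36878)*(2*107 - 49652) = 33085*(214 - 49652) = 33085*(-49438) = -1635656230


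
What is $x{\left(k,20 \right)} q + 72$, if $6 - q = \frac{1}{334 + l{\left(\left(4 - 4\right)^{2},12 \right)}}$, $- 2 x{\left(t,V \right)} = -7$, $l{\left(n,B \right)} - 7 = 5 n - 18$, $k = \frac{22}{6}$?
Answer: $\frac{60071}{646} \approx 92.989$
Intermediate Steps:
$k = \frac{11}{3}$ ($k = 22 \cdot \frac{1}{6} = \frac{11}{3} \approx 3.6667$)
$l{\left(n,B \right)} = -11 + 5 n$ ($l{\left(n,B \right)} = 7 + \left(5 n - 18\right) = 7 + \left(-18 + 5 n\right) = -11 + 5 n$)
$x{\left(t,V \right)} = \frac{7}{2}$ ($x{\left(t,V \right)} = \left(- \frac{1}{2}\right) \left(-7\right) = \frac{7}{2}$)
$q = \frac{1937}{323}$ ($q = 6 - \frac{1}{334 - \left(11 - 5 \left(4 - 4\right)^{2}\right)} = 6 - \frac{1}{334 - \left(11 - 5 \cdot 0^{2}\right)} = 6 - \frac{1}{334 + \left(-11 + 5 \cdot 0\right)} = 6 - \frac{1}{334 + \left(-11 + 0\right)} = 6 - \frac{1}{334 - 11} = 6 - \frac{1}{323} = \frac{1937}{323} \approx 5.9969$)
$x{\left(k,20 \right)} q + 72 = \frac{7}{2} \cdot \frac{1937}{323} + 72 = \frac{13559}{646} + 72 = \frac{60071}{646}$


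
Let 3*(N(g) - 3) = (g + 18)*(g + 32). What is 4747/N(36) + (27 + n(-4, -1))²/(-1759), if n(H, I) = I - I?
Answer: 7455490/2158293 ≈ 3.4543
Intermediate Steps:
n(H, I) = 0
N(g) = 3 + (18 + g)*(32 + g)/3 (N(g) = 3 + ((g + 18)*(g + 32))/3 = 3 + ((18 + g)*(32 + g))/3 = 3 + (18 + g)*(32 + g)/3)
4747/N(36) + (27 + n(-4, -1))²/(-1759) = 4747/(195 + (⅓)*36² + (50/3)*36) + (27 + 0)²/(-1759) = 4747/(195 + (⅓)*1296 + 600) + 27²*(-1/1759) = 4747/(195 + 432 + 600) + 729*(-1/1759) = 4747/1227 - 729/1759 = 7455490/2158293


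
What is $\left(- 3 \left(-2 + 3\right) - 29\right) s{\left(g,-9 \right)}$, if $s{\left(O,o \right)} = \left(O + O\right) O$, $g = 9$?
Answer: $-5184$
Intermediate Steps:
$s{\left(O,o \right)} = 2 O^{2}$ ($s{\left(O,o \right)} = 2 O O = 2 O^{2}$)
$\left(- 3 \left(-2 + 3\right) - 29\right) s{\left(g,-9 \right)} = \left(- 3 \left(-2 + 3\right) - 29\right) 2 \cdot 9^{2} = \left(\left(-3\right) 1 - 29\right) 2 \cdot 81 = \left(-3 - 29\right) 162 = \left(-32\right) 162 = -5184$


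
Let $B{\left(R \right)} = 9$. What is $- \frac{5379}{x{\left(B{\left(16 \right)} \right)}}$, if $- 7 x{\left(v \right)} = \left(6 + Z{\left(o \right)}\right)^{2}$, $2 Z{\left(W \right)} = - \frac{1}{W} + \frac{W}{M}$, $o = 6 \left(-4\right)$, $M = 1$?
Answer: $\frac{12393216}{11767} \approx 1053.2$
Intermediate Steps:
$o = -24$
$Z{\left(W \right)} = \frac{W}{2} - \frac{1}{2 W}$ ($Z{\left(W \right)} = \frac{- \frac{1}{W} + \frac{W}{1}}{2} = \frac{- \frac{1}{W} + W 1}{2} = \frac{- \frac{1}{W} + W}{2} = \frac{W - \frac{1}{W}}{2} = \frac{W}{2} - \frac{1}{2 W}$)
$x{\left(v \right)} = - \frac{11767}{2304}$ ($x{\left(v \right)} = - \frac{\left(6 + \frac{-1 + \left(-24\right)^{2}}{2 \left(-24\right)}\right)^{2}}{7} = - \frac{\left(6 + \frac{1}{2} \left(- \frac{1}{24}\right) \left(-1 + 576\right)\right)^{2}}{7} = - \frac{\left(6 + \frac{1}{2} \left(- \frac{1}{24}\right) 575\right)^{2}}{7} = - \frac{\left(6 - \frac{575}{48}\right)^{2}}{7} = - \frac{\left(- \frac{287}{48}\right)^{2}}{7} = \left(- \frac{1}{7}\right) \frac{82369}{2304} = - \frac{11767}{2304}$)
$- \frac{5379}{x{\left(B{\left(16 \right)} \right)}} = - \frac{5379}{- \frac{11767}{2304}} = \left(-5379\right) \left(- \frac{2304}{11767}\right) = \frac{12393216}{11767}$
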